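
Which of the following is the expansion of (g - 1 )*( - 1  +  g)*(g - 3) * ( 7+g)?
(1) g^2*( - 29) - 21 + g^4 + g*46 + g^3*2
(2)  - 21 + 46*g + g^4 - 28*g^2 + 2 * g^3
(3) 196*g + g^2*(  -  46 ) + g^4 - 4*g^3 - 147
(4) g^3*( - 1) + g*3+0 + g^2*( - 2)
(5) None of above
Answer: 2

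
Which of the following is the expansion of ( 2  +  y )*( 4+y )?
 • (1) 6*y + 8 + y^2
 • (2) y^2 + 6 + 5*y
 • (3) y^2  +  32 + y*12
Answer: 1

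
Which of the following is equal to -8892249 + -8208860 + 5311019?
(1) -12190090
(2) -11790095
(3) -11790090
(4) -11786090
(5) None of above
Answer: 3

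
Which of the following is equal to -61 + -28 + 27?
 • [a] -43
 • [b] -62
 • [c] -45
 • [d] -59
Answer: b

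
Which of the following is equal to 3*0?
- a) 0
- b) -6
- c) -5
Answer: a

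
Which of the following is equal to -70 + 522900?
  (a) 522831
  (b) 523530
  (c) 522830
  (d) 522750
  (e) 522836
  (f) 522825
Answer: c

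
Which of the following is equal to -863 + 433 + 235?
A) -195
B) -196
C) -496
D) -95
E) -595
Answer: A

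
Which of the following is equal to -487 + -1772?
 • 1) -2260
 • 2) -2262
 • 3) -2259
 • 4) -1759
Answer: 3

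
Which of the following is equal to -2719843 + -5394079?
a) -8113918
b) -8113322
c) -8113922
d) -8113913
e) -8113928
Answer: c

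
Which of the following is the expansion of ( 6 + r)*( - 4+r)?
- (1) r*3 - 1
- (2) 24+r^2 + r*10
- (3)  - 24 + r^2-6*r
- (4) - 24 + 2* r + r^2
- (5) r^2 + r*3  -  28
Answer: 4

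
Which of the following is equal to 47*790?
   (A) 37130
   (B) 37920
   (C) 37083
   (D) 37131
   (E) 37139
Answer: A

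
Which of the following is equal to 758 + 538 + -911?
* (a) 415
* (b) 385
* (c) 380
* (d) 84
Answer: b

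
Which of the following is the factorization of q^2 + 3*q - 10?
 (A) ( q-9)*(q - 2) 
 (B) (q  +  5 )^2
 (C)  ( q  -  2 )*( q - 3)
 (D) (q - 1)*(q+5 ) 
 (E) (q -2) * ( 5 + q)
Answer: E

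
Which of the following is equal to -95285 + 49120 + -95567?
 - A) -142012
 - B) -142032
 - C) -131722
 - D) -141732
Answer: D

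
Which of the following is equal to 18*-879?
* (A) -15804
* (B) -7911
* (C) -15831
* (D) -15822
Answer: D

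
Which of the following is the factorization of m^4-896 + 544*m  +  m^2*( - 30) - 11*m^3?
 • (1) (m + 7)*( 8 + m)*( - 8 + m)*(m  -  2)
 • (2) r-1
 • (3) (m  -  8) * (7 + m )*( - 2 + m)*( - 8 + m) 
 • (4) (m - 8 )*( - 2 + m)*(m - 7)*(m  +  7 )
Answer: 3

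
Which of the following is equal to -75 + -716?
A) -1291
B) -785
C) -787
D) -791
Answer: D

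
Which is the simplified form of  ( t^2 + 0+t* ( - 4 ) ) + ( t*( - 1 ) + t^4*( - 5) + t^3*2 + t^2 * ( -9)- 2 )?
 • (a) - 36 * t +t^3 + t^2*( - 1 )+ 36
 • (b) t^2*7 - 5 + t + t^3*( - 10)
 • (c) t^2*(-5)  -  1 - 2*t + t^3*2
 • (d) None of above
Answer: d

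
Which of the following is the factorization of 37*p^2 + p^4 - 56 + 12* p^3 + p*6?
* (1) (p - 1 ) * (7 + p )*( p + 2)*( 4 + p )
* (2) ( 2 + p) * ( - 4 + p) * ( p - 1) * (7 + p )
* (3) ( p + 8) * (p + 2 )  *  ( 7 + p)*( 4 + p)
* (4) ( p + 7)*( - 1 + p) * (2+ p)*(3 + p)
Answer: 1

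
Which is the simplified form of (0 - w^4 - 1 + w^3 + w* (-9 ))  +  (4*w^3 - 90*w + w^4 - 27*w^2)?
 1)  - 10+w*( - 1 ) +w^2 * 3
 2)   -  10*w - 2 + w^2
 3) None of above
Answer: 3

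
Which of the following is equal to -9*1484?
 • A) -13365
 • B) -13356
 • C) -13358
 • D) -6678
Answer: B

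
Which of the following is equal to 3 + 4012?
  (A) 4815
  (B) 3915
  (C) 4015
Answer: C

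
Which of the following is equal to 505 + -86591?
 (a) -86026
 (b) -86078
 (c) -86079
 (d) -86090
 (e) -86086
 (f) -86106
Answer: e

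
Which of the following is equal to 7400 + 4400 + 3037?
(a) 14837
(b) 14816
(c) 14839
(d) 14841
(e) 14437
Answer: a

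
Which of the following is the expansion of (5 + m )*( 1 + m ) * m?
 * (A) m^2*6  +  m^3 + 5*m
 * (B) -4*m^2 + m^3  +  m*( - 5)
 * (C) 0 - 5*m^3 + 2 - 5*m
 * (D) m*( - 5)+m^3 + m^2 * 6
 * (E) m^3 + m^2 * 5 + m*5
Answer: A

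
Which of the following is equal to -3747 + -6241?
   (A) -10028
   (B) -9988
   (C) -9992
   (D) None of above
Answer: B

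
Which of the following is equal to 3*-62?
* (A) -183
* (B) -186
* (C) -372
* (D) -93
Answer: B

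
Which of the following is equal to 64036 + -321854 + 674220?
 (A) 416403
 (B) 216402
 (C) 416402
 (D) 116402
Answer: C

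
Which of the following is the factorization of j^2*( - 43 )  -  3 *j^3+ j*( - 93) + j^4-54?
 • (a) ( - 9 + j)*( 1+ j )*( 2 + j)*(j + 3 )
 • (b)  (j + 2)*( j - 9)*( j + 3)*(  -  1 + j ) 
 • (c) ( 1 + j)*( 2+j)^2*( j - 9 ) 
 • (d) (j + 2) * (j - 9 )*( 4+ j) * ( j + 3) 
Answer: a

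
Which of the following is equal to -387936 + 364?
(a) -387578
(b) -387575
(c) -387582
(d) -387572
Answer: d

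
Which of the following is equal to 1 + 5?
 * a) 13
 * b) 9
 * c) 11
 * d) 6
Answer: d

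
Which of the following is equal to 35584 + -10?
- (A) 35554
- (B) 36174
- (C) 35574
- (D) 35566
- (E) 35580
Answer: C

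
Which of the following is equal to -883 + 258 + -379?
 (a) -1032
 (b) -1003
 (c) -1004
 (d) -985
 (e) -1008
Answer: c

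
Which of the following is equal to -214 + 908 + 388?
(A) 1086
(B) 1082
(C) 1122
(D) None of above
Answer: B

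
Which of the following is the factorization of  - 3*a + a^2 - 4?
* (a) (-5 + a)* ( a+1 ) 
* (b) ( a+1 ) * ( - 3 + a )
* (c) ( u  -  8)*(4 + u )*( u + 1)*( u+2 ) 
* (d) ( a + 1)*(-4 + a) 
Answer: d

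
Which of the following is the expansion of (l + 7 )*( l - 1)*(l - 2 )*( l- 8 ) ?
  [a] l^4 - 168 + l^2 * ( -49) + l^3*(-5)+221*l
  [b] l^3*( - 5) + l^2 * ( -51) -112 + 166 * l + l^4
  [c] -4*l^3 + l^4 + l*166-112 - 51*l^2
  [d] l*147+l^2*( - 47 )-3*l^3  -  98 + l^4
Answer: c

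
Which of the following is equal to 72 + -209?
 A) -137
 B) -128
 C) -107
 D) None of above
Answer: A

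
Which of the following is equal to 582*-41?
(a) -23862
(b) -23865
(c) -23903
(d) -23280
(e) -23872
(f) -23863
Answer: a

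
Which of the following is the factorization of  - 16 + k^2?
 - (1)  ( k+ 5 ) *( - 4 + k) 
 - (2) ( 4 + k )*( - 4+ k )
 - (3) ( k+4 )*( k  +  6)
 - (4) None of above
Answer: 2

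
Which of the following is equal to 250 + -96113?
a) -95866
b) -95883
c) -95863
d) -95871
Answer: c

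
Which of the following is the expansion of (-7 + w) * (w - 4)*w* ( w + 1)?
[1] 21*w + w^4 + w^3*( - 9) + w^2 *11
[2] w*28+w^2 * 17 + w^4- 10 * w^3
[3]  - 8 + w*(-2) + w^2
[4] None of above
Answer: 2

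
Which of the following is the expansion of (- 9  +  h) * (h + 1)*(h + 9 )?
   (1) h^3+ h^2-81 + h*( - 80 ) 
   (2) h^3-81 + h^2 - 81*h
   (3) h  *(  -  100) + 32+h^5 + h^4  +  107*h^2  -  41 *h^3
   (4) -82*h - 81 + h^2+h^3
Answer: 2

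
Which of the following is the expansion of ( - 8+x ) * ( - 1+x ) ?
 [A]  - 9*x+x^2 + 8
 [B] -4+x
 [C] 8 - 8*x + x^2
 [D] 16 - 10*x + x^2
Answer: A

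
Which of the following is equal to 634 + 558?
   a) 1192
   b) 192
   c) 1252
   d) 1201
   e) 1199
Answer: a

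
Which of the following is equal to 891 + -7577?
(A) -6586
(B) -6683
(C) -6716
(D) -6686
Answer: D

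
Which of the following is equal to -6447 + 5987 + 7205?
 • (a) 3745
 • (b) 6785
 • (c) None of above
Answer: c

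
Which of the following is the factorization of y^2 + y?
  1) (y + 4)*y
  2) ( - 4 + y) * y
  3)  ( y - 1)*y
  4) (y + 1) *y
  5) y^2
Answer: 4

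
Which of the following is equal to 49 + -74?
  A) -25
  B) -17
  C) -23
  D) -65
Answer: A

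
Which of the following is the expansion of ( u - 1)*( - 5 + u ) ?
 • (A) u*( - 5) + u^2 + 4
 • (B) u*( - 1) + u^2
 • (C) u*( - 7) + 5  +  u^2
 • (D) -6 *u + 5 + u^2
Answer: D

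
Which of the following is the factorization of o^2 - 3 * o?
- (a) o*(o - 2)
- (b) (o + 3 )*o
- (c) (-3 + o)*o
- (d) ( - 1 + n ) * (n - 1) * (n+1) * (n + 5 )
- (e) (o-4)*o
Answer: c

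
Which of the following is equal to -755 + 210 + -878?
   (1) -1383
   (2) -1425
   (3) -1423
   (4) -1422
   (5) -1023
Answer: 3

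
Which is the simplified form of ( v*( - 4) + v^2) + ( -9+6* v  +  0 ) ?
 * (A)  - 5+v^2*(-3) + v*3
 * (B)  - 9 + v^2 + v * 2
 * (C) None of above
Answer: B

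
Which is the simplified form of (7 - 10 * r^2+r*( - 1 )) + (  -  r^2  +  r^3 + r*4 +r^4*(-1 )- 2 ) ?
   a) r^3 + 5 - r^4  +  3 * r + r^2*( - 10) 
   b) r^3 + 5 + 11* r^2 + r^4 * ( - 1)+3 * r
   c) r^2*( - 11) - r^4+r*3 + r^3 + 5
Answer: c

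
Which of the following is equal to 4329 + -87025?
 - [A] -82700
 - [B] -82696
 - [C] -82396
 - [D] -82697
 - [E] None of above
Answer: B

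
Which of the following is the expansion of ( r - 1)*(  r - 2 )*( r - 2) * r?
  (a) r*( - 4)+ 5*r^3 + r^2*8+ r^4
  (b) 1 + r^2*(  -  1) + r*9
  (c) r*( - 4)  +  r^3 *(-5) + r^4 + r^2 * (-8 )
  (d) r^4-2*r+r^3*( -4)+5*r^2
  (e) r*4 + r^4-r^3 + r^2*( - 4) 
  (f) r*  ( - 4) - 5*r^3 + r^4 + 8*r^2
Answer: f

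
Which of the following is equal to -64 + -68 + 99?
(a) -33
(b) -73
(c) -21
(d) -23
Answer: a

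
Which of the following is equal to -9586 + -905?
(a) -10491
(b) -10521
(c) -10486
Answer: a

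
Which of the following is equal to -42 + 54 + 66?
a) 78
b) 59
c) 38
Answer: a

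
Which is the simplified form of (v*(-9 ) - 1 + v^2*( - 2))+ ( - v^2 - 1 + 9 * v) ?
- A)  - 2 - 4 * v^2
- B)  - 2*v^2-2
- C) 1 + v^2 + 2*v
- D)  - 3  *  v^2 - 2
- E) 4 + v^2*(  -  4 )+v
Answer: D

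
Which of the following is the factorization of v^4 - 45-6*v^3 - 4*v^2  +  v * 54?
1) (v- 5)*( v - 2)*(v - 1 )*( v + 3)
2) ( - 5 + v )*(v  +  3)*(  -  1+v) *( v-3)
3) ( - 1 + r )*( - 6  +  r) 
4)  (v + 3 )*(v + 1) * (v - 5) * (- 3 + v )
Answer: 2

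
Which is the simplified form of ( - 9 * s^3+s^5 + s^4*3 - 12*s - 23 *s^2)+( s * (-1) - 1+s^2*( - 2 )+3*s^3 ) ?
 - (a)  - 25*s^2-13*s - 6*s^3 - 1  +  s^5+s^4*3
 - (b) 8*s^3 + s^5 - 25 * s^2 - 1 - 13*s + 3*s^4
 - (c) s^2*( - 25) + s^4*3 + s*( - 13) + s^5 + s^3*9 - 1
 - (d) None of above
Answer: a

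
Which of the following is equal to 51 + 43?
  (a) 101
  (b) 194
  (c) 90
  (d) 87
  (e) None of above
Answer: e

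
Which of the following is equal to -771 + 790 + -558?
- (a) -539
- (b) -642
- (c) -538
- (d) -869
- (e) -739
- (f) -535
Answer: a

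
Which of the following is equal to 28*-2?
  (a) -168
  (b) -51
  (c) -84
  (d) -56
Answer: d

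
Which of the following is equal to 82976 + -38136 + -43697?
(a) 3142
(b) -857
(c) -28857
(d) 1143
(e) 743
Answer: d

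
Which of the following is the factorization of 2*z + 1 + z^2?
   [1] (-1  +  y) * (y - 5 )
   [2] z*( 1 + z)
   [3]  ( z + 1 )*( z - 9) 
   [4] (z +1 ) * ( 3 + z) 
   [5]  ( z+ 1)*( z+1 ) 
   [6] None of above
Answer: 5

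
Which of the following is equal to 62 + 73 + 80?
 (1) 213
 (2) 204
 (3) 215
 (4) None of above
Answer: 3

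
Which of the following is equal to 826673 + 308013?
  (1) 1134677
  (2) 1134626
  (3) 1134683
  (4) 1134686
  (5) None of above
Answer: 4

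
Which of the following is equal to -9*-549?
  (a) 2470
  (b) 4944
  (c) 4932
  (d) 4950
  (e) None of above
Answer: e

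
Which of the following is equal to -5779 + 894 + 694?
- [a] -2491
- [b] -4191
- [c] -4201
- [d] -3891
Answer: b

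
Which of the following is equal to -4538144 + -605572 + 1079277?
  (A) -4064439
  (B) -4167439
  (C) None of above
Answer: A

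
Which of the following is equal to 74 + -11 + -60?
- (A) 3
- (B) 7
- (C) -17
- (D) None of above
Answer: A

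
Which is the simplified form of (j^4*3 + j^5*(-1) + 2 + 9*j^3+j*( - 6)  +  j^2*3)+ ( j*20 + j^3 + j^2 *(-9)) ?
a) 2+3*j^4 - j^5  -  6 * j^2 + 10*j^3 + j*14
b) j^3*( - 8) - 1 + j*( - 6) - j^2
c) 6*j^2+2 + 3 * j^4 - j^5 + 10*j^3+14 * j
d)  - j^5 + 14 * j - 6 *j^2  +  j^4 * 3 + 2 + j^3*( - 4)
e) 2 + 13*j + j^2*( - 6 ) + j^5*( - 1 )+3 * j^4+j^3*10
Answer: a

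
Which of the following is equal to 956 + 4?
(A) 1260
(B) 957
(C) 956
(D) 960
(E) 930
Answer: D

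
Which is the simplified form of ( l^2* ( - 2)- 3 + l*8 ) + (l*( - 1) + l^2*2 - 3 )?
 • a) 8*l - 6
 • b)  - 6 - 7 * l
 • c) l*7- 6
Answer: c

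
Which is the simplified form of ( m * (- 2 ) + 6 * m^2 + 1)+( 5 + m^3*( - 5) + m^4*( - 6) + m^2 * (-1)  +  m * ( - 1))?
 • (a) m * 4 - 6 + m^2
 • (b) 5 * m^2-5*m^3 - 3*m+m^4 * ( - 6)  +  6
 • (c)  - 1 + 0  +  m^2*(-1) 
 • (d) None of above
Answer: b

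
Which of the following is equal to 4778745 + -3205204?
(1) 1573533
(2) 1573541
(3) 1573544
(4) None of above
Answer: 2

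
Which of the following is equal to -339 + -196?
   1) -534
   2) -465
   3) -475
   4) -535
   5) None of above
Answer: 4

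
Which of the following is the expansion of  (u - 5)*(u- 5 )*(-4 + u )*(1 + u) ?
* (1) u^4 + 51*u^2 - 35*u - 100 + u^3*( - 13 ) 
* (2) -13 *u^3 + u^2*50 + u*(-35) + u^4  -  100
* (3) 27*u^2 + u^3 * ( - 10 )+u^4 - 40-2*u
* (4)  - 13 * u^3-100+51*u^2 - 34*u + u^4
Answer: 1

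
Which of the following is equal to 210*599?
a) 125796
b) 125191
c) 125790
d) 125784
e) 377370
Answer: c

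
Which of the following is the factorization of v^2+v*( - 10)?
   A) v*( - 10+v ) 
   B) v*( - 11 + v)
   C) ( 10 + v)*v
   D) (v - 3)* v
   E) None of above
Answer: A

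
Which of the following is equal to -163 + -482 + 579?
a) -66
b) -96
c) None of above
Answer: a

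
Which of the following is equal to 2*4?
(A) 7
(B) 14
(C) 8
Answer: C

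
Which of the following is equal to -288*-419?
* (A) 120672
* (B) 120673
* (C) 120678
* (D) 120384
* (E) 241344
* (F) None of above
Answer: A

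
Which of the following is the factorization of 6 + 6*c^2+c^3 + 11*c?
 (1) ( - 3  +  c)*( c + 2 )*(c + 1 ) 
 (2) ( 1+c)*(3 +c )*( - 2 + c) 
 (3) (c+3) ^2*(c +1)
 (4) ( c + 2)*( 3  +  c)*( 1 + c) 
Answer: 4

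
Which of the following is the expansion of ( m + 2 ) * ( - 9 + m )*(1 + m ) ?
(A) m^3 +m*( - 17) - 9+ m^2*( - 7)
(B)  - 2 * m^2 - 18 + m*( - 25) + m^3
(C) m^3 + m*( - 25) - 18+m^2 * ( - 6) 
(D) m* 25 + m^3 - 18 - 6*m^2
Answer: C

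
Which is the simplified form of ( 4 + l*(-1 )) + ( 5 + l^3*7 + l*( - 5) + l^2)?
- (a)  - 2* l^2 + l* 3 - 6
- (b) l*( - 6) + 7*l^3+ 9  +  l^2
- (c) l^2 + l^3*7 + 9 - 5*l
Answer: b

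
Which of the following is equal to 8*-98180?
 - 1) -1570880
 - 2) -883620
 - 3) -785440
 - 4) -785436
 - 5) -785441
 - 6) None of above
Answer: 3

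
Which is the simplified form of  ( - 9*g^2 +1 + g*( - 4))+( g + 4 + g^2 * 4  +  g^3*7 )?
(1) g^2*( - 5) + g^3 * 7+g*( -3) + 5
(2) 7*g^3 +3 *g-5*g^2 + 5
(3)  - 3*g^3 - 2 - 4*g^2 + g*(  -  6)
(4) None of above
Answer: 1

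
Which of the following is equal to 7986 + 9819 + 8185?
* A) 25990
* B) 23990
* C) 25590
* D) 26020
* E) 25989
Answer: A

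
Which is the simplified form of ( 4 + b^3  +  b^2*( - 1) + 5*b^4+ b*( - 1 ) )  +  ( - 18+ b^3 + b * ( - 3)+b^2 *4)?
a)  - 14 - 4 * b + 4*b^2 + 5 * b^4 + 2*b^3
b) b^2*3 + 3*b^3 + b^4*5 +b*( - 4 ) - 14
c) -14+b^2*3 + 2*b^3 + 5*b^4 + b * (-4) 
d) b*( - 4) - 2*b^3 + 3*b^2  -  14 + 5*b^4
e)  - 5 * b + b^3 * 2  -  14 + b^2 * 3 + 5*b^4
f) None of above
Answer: c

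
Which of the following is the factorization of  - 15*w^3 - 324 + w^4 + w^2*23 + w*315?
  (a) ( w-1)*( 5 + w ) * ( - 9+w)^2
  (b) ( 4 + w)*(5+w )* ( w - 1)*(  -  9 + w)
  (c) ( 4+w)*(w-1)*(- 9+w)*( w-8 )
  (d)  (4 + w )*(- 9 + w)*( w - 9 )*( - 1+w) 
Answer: d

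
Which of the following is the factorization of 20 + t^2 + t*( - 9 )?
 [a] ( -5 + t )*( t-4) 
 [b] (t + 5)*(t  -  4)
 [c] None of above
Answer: a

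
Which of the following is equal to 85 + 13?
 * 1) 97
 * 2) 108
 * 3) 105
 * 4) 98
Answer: 4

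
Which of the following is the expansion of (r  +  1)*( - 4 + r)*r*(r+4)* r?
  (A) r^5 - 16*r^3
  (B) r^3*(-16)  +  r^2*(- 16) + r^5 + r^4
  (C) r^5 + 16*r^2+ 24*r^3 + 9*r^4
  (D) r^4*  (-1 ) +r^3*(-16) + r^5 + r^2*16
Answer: B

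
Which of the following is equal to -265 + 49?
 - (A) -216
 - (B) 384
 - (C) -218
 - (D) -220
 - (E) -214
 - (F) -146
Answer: A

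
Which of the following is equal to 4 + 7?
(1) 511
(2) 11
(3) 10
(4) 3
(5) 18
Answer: 2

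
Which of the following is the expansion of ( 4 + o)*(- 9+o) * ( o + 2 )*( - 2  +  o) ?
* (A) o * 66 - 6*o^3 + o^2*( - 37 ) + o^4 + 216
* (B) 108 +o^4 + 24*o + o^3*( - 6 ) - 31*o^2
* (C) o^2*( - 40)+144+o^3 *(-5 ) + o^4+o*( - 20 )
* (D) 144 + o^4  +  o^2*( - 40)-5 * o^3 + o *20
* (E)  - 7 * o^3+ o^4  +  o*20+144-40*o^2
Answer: D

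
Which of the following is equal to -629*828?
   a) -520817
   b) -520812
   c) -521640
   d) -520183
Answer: b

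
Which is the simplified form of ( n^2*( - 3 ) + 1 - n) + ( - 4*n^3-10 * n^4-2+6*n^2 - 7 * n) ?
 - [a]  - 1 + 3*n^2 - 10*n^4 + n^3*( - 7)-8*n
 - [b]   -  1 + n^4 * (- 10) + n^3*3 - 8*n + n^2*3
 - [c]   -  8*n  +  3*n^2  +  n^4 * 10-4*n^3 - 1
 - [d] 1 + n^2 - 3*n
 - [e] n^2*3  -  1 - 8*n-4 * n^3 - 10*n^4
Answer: e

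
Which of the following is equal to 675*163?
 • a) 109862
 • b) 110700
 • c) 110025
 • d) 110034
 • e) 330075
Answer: c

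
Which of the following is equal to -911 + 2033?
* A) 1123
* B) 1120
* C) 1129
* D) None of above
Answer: D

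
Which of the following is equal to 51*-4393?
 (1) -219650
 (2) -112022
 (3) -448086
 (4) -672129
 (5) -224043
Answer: 5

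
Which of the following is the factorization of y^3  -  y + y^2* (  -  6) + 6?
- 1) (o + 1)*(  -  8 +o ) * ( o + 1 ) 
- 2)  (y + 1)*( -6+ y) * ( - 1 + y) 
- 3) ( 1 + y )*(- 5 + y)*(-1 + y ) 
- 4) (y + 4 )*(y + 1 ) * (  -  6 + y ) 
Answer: 2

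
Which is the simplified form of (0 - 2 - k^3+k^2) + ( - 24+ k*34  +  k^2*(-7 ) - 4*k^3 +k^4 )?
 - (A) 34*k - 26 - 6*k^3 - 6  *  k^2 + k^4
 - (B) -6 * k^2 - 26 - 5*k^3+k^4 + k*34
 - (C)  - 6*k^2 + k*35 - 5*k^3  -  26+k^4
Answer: B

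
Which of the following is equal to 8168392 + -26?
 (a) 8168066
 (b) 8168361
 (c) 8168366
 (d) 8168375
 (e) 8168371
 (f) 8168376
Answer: c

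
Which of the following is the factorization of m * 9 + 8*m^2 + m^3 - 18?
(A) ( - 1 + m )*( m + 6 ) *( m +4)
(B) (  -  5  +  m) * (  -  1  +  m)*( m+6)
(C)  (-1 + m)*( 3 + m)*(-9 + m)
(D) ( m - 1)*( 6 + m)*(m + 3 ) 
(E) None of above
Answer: D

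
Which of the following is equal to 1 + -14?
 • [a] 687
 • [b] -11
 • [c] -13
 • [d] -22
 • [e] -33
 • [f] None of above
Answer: c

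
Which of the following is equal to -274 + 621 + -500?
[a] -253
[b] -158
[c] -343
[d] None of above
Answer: d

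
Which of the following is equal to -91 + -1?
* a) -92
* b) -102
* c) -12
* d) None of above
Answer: a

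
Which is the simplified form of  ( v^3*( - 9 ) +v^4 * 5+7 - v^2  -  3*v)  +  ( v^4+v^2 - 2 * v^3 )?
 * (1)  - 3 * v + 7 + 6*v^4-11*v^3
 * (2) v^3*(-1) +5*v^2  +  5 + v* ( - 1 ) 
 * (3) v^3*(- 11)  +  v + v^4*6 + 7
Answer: 1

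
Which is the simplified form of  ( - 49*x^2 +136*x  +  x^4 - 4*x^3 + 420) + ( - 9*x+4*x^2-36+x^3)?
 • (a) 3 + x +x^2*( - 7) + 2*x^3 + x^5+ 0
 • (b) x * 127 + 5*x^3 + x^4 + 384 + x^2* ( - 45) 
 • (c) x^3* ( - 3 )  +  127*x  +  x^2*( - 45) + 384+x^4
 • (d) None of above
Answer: c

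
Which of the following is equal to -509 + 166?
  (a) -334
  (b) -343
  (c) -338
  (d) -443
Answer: b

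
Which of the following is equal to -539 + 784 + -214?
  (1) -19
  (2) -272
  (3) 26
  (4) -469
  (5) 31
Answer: 5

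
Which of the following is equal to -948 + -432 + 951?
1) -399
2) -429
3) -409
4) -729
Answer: 2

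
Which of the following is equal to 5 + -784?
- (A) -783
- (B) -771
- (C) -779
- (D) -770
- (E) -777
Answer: C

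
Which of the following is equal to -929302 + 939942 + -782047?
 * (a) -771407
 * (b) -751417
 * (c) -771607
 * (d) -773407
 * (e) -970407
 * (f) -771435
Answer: a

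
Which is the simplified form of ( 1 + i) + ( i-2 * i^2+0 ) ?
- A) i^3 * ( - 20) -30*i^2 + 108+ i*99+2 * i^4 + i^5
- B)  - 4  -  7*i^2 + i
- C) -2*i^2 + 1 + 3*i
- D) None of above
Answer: D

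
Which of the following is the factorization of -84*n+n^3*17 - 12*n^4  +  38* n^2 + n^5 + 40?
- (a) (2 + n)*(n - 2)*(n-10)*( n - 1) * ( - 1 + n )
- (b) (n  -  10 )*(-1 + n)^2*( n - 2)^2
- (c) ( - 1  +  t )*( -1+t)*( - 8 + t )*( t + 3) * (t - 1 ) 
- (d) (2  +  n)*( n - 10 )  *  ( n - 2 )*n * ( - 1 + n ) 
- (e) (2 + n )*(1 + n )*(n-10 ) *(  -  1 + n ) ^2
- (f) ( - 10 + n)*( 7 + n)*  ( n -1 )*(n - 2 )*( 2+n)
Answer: a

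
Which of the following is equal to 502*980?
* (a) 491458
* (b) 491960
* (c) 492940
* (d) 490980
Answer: b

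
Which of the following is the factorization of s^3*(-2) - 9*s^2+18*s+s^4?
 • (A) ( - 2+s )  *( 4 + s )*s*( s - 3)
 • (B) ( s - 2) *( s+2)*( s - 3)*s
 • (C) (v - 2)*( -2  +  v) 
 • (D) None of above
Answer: D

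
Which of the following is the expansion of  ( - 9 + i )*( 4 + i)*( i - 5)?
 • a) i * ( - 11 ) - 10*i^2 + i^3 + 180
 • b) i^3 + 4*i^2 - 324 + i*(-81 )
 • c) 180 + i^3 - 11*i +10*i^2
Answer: a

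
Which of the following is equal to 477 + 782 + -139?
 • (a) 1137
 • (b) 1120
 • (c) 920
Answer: b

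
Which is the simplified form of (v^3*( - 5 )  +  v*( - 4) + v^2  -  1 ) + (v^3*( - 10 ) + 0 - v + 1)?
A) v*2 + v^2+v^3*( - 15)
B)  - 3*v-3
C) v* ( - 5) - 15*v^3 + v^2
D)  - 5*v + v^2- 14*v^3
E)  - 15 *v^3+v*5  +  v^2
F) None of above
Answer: C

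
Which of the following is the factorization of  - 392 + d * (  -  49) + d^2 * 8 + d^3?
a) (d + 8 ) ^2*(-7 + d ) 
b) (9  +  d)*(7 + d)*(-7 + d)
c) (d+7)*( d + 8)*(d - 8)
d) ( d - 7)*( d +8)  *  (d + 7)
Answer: d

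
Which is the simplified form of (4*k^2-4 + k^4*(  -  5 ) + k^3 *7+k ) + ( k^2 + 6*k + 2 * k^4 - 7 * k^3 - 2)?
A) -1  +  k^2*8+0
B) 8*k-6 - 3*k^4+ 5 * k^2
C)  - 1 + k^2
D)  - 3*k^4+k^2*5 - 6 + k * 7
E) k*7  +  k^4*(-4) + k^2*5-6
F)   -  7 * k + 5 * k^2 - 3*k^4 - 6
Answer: D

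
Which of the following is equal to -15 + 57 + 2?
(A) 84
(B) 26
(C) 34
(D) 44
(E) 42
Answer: D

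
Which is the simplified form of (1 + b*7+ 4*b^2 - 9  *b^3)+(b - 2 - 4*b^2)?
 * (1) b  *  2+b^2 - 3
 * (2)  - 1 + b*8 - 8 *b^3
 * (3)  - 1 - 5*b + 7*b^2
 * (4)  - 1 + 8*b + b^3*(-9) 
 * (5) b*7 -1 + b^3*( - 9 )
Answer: 4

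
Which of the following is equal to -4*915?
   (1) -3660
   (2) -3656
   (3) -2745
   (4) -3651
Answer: 1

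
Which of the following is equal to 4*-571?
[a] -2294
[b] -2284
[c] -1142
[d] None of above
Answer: b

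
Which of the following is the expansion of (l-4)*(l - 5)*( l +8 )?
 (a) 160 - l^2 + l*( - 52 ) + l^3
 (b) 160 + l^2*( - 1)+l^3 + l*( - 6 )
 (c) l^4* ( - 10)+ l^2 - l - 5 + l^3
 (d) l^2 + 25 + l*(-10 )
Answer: a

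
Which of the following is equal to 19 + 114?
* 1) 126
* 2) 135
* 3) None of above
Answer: 3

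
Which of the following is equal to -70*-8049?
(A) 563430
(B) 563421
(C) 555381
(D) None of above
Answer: A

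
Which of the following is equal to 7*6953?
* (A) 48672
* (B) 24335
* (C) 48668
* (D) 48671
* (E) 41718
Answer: D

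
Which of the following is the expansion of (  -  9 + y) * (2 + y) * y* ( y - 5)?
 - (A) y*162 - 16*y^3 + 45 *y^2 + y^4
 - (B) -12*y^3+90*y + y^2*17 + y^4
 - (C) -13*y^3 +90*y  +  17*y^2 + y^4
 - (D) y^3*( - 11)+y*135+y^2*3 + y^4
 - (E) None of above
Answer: B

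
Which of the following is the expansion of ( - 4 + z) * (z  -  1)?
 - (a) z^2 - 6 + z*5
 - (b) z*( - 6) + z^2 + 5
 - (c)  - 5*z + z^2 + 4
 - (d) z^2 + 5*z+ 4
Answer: c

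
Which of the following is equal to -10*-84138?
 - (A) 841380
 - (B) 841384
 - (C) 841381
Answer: A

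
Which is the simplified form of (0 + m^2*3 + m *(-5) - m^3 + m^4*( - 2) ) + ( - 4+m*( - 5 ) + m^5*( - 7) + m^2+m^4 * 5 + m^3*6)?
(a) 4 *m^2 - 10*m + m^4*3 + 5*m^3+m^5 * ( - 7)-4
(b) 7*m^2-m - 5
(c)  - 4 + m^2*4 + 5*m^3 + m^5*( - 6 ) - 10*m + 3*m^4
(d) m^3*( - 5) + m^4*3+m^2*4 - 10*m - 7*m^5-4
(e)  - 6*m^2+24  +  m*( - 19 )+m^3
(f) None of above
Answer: a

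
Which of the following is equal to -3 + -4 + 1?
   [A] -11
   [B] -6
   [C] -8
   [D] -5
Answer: B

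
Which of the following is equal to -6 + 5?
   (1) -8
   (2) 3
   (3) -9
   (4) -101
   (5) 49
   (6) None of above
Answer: 6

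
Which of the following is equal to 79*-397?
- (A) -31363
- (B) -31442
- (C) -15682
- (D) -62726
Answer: A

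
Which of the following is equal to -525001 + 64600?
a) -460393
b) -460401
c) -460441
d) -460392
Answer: b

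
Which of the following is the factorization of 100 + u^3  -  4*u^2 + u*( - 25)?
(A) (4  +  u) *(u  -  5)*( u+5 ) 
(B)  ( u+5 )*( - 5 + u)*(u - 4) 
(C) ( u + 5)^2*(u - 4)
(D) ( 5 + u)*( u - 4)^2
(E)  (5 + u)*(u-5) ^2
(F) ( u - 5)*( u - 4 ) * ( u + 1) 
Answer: B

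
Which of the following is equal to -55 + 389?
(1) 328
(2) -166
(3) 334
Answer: 3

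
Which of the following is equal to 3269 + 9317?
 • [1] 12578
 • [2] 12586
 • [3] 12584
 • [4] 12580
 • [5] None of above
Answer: 2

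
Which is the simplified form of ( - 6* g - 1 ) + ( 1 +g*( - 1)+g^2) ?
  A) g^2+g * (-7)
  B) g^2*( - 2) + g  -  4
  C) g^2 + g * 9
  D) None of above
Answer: A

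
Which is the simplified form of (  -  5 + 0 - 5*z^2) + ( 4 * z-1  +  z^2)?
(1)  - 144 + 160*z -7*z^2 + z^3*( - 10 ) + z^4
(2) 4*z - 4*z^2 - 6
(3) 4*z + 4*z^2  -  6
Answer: 2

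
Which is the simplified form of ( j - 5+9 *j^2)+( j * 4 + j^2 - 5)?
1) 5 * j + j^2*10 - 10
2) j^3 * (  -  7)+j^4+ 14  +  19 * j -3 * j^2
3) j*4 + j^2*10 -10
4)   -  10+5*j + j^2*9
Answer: 1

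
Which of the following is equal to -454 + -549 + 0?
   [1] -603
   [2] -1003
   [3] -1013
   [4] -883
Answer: 2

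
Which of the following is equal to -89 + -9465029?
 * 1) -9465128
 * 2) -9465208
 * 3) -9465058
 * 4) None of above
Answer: 4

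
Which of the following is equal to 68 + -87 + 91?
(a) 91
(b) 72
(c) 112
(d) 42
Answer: b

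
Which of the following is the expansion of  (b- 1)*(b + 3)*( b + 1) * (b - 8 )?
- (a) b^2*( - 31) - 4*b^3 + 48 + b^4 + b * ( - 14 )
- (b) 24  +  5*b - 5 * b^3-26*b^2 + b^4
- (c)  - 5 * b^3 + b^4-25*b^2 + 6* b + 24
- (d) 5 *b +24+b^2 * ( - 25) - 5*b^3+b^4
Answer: d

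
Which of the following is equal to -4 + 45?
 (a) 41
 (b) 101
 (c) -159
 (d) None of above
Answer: a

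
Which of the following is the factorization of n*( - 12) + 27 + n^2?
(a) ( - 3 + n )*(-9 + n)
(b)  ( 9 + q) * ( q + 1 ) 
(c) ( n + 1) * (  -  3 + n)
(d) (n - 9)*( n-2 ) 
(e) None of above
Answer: a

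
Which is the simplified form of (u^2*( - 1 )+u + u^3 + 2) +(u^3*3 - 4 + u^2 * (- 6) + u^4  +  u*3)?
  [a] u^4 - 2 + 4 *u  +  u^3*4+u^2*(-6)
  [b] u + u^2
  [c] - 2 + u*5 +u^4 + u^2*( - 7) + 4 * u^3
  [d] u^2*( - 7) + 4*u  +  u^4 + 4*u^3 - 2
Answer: d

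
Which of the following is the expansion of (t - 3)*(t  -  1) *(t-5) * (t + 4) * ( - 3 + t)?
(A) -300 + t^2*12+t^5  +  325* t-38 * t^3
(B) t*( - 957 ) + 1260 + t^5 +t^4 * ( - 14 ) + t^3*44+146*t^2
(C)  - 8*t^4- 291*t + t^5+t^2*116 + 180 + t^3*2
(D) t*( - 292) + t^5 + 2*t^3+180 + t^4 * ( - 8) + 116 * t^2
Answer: C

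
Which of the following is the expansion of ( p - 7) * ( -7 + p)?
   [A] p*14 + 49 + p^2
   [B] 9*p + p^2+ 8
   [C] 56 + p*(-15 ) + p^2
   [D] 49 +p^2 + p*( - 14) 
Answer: D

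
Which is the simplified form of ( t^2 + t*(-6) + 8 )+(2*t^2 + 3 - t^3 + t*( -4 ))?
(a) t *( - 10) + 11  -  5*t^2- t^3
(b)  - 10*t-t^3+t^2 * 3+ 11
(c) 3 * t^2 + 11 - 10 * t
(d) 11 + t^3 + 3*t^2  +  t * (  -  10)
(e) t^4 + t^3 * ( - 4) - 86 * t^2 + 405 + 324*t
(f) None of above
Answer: b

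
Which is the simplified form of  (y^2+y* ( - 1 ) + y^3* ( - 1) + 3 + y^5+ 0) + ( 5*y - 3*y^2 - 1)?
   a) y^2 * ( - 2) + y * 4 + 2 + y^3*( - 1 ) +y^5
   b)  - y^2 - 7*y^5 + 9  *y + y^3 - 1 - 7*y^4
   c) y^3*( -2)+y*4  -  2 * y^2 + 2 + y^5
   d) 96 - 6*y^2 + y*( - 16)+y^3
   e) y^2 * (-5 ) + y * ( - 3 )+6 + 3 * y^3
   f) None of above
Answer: a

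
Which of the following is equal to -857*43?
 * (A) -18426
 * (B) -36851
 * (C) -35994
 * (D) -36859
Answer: B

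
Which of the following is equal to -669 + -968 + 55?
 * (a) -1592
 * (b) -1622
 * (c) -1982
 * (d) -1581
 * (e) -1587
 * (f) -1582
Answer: f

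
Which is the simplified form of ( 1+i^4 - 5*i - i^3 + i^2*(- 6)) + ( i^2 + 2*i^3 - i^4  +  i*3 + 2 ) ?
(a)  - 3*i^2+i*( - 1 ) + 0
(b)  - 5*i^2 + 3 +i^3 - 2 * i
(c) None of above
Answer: b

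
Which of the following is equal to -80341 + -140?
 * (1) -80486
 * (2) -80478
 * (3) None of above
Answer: 3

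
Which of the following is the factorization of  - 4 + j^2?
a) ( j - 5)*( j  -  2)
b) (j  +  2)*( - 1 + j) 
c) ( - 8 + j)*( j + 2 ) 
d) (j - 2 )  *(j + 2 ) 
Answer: d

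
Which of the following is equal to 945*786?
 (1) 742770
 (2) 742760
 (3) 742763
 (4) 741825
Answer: 1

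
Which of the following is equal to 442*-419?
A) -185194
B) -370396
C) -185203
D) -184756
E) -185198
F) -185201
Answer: E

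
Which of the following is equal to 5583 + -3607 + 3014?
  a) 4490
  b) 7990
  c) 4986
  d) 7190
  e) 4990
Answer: e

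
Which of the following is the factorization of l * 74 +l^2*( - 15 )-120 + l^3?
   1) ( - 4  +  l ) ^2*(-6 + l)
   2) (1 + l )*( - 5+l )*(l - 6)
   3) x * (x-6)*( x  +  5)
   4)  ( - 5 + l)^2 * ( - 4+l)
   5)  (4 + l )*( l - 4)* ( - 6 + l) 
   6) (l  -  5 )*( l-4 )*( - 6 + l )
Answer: 6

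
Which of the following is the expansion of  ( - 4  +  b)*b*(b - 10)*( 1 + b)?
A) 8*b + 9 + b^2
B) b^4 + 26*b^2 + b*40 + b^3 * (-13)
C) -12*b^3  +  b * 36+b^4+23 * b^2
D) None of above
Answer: B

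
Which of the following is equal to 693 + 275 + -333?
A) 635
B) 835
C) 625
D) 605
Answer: A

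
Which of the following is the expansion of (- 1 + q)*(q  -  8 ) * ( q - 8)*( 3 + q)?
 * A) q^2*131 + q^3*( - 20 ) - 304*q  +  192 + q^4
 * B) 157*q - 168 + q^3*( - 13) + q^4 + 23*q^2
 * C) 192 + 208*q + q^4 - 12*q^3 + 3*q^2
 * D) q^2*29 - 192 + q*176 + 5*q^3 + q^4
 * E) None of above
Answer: E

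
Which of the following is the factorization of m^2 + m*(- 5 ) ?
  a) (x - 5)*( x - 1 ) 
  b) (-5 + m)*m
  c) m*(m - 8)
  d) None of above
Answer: b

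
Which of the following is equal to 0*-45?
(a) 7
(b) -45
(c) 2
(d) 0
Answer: d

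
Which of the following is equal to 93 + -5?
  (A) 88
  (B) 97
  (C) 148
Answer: A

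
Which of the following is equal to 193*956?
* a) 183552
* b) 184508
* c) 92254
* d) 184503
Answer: b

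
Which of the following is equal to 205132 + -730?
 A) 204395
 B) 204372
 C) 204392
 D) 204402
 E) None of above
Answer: D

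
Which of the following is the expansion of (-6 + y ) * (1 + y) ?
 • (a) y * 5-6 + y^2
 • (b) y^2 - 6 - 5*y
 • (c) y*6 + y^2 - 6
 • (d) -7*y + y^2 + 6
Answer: b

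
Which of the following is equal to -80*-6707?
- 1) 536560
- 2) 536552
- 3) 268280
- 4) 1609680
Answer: 1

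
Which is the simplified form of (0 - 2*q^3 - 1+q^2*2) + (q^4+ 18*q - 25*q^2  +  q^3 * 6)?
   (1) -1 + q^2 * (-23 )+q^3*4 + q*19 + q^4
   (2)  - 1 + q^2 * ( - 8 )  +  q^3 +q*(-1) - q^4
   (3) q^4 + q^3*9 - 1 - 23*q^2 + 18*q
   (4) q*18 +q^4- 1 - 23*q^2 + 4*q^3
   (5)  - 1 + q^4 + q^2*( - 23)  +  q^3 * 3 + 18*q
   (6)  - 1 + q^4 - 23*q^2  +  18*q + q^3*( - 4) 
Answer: 4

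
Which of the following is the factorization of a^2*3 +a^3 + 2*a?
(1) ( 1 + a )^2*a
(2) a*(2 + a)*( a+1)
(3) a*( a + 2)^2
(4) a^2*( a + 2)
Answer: 2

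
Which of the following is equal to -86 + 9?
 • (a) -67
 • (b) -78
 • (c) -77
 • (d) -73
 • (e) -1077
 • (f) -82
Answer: c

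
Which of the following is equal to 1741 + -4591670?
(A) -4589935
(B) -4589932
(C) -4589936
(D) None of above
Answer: D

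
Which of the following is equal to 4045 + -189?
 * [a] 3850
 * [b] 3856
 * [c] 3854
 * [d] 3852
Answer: b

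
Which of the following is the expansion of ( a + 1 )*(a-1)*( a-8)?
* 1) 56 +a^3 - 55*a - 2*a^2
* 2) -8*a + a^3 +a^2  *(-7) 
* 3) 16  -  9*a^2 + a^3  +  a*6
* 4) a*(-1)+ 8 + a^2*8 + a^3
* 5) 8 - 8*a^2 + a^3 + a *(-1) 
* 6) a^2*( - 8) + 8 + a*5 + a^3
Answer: 5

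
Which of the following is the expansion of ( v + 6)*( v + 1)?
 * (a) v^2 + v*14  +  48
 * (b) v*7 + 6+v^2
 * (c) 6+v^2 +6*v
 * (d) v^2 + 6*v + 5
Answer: b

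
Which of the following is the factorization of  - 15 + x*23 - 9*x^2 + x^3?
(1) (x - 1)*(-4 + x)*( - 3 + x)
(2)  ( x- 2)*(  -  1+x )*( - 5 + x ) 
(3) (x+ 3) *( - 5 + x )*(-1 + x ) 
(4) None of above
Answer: 4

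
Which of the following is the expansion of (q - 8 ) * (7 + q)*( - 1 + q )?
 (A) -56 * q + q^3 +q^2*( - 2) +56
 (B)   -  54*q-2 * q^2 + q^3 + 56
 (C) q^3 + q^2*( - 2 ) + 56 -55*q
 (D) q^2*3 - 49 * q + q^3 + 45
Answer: C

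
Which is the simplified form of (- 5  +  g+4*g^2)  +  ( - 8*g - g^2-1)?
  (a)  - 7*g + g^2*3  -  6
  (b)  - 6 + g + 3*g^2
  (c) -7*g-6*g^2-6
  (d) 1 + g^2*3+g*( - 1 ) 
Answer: a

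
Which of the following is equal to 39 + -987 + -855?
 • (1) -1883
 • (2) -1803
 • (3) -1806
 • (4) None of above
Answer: 2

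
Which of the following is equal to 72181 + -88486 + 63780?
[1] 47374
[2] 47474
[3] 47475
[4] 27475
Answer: 3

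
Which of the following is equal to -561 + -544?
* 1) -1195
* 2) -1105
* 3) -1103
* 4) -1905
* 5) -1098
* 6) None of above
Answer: 2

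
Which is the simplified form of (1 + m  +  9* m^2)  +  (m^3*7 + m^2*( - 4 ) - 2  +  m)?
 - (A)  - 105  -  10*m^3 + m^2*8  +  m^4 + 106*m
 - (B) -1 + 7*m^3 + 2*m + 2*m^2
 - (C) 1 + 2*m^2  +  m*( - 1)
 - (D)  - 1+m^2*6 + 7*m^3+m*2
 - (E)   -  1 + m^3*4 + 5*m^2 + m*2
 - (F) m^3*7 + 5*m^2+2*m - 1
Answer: F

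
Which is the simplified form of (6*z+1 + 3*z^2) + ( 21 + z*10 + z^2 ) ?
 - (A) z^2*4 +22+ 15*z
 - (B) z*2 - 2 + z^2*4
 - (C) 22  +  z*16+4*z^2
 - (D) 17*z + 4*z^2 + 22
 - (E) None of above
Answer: C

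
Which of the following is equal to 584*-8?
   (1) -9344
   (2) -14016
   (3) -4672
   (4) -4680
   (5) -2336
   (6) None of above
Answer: 3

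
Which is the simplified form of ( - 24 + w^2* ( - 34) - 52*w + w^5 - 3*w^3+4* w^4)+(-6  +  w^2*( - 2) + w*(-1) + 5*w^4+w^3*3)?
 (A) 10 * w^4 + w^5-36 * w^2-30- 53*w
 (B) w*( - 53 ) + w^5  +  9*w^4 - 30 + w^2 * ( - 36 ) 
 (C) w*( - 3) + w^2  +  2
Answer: B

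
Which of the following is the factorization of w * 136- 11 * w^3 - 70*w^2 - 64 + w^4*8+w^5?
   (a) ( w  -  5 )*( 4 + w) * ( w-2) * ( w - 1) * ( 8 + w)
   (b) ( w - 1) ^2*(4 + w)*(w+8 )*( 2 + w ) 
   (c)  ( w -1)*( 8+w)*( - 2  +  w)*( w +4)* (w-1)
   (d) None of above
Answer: c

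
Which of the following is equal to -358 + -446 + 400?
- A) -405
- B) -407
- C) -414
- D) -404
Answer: D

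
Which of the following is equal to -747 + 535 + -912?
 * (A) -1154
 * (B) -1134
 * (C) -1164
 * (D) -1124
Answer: D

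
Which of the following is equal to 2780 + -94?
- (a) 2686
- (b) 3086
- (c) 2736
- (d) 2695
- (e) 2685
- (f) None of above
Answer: a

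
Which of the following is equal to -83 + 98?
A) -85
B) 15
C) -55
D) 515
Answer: B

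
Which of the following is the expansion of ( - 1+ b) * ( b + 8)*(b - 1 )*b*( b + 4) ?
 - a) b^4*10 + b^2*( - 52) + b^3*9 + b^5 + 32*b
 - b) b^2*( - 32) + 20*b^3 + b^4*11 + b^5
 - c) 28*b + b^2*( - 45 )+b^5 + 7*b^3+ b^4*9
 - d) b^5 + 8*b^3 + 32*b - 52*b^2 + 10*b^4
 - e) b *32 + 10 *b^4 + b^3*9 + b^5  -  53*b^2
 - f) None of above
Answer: a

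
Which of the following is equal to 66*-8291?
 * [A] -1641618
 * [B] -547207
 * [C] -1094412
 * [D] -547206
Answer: D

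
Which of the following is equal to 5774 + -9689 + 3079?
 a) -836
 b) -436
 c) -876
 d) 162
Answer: a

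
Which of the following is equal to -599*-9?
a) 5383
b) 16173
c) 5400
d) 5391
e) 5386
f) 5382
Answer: d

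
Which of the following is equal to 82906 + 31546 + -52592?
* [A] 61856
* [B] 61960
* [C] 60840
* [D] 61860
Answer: D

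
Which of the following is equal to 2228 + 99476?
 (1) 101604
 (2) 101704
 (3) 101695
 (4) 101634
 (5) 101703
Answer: 2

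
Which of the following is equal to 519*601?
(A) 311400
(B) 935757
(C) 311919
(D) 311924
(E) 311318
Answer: C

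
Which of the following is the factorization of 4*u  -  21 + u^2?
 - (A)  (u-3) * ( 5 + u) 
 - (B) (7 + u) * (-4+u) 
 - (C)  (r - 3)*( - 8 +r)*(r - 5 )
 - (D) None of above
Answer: D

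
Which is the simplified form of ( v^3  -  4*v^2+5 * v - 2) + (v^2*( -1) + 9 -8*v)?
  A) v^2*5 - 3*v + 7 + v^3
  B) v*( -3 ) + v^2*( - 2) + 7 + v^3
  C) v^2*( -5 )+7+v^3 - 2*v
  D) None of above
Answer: D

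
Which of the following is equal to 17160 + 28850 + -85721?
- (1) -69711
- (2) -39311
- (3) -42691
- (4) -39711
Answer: 4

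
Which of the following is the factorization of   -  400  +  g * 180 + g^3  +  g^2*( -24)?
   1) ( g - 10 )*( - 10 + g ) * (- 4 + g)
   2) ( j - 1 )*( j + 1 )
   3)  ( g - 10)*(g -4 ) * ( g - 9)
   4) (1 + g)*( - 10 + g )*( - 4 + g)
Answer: 1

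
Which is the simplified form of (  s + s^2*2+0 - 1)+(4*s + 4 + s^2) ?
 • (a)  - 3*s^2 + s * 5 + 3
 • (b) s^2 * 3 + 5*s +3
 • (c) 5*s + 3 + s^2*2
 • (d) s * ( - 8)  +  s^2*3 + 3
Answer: b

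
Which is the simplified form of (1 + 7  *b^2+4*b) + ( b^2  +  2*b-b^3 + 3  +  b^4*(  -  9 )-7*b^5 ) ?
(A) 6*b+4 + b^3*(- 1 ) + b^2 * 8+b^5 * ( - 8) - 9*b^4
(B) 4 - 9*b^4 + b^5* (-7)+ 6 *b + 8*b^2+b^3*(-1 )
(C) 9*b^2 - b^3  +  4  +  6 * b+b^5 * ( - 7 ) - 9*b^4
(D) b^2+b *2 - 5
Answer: B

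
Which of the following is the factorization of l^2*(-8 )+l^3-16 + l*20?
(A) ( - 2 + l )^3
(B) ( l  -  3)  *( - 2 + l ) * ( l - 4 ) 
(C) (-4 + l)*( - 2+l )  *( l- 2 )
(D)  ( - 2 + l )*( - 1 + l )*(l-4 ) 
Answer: C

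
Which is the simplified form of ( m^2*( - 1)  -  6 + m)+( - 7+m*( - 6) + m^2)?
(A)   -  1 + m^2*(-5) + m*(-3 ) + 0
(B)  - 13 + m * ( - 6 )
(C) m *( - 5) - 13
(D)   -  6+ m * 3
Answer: C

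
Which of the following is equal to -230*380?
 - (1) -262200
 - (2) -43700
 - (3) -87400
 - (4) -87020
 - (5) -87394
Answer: 3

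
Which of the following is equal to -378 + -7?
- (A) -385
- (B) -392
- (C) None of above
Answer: A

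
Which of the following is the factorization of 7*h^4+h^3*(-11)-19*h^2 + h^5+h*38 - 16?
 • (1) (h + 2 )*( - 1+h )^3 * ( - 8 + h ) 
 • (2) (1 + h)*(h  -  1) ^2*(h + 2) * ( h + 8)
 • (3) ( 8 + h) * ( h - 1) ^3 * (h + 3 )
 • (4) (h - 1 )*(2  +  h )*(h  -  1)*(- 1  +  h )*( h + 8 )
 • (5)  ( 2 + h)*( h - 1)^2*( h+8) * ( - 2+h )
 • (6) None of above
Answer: 4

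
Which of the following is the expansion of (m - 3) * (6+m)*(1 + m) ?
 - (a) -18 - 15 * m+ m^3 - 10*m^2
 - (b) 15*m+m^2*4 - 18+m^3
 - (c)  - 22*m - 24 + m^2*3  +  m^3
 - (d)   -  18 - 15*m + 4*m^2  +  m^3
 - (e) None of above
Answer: d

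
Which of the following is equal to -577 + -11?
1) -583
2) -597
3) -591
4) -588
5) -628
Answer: 4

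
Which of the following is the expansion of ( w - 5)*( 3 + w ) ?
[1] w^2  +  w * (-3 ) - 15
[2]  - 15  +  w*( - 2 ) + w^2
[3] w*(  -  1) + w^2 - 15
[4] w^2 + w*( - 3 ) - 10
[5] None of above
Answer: 2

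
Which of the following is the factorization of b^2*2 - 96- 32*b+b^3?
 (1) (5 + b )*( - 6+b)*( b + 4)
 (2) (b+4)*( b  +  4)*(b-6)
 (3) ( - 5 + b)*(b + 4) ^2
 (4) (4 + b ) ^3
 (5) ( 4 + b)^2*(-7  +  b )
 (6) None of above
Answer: 2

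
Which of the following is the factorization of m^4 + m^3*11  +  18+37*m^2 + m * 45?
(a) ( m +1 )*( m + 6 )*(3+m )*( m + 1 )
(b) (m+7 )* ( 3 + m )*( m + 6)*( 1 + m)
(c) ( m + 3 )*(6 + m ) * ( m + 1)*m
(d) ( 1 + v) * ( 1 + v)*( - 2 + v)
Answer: a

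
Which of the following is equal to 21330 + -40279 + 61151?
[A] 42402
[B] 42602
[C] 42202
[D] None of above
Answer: C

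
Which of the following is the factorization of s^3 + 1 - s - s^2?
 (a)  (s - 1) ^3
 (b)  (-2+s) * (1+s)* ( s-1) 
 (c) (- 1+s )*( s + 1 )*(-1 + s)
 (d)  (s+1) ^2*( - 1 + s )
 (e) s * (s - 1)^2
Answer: c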